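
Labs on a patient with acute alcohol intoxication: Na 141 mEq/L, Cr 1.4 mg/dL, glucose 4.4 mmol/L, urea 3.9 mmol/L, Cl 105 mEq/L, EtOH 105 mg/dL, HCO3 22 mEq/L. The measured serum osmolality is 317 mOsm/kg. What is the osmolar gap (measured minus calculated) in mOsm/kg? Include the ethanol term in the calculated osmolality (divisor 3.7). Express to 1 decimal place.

Calculated osmolality = 2·Na + glucose + urea + ethanol/3.7
= 2·141 + 4.4 + 3.9 + 105/3.7
= 282 + 4.40 + 3.90 + 28.38
= 318.68 mOsm/kg ≈ 318.7 mOsm/kg
Osmolar gap = measured − calculated = 317 − 318.7 = -1.7 mOsm/kg

-1.7 mOsm/kg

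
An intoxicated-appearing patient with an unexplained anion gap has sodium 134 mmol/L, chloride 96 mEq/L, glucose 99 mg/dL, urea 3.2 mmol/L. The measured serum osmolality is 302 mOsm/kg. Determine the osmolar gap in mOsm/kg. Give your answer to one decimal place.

25.3 mOsm/kg

Calculated osmolality = 2·Na + glucose/18 + urea
= 2·134 + 99/18 + 3.2
= 268 + 5.50 + 3.20
= 276.7 mOsm/kg ≈ 276.7 mOsm/kg
Osmolar gap = measured − calculated = 302 − 276.7 = 25.3 mOsm/kg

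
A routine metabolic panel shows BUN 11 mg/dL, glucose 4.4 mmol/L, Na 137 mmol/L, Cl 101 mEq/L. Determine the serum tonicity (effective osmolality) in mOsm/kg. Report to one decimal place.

Effective osmolality excludes urea (freely permeant across cell membranes):
2·Na + glucose
= 2·137 + 4.4
= 274 + 4.4
= 278.4 mOsm/kg

278.4 mOsm/kg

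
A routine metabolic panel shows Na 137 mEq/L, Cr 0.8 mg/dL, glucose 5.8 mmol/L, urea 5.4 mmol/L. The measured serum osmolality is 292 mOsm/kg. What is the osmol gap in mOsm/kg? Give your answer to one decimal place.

Calculated osmolality = 2·Na + glucose + urea
= 2·137 + 5.8 + 5.4
= 274 + 5.80 + 5.40
= 285.2 mOsm/kg ≈ 285.2 mOsm/kg
Osmolar gap = measured − calculated = 292 − 285.2 = 6.8 mOsm/kg

6.8 mOsm/kg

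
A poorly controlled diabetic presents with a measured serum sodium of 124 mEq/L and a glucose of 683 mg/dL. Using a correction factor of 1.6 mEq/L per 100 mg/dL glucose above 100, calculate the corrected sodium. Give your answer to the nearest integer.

Corrected Na = measured Na + 1.6 · (glucose − 100)/100
= 124 + 1.6 · (683 − 100)/100
= 124 + 9.3
= 133.3 mEq/L

133 mEq/L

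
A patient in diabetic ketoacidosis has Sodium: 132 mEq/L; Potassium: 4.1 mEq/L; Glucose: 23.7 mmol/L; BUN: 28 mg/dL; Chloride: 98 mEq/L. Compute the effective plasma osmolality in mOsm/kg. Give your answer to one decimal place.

287.7 mOsm/kg

Effective osmolality excludes urea (freely permeant across cell membranes):
2·Na + glucose
= 2·132 + 23.7
= 264 + 23.7
= 287.7 mOsm/kg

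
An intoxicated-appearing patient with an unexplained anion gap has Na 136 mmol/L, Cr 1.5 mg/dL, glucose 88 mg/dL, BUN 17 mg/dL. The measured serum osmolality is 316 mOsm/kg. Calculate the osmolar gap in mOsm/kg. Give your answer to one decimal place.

33.0 mOsm/kg

Calculated osmolality = 2·Na + glucose/18 + BUN/2.8
= 2·136 + 88/18 + 17/2.8
= 272 + 4.89 + 6.07
= 282.96 mOsm/kg ≈ 283.0 mOsm/kg
Osmolar gap = measured − calculated = 316 − 283.0 = 33.0 mOsm/kg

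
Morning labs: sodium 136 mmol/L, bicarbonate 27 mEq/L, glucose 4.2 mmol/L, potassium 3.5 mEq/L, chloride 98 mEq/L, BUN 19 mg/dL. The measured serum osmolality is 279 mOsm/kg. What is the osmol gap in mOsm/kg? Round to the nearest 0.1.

-4.0 mOsm/kg

Calculated osmolality = 2·Na + glucose + BUN/2.8
= 2·136 + 4.2 + 19/2.8
= 272 + 4.20 + 6.79
= 282.99 mOsm/kg ≈ 283.0 mOsm/kg
Osmolar gap = measured − calculated = 279 − 283.0 = -4.0 mOsm/kg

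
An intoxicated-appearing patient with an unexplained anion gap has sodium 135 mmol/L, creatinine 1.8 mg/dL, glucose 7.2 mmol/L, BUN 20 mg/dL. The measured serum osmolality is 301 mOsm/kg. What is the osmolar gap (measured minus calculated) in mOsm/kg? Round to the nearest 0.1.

Calculated osmolality = 2·Na + glucose + BUN/2.8
= 2·135 + 7.2 + 20/2.8
= 270 + 7.20 + 7.14
= 284.34 mOsm/kg ≈ 284.3 mOsm/kg
Osmolar gap = measured − calculated = 301 − 284.3 = 16.7 mOsm/kg

16.7 mOsm/kg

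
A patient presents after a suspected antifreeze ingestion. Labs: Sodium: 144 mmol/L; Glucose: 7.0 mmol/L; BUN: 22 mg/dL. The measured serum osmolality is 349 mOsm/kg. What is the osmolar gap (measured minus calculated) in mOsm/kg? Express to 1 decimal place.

Calculated osmolality = 2·Na + glucose + BUN/2.8
= 2·144 + 7 + 22/2.8
= 288 + 7 + 7.86
= 302.86 mOsm/kg ≈ 302.9 mOsm/kg
Osmolar gap = measured − calculated = 349 − 302.9 = 46.1 mOsm/kg

46.1 mOsm/kg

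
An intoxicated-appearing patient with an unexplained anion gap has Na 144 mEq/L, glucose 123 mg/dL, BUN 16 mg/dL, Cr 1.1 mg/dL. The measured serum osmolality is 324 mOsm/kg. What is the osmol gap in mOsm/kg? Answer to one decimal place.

23.5 mOsm/kg

Calculated osmolality = 2·Na + glucose/18 + BUN/2.8
= 2·144 + 123/18 + 16/2.8
= 288 + 6.83 + 5.71
= 300.54 mOsm/kg ≈ 300.5 mOsm/kg
Osmolar gap = measured − calculated = 324 − 300.5 = 23.5 mOsm/kg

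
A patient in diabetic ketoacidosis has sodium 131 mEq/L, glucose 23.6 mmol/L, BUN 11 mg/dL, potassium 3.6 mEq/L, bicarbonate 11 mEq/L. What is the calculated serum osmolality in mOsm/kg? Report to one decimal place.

289.5 mOsm/kg

Calculated osmolality = 2·Na + glucose + BUN/2.8
= 2·131 + 23.6 + 11/2.8
= 262 + 23.60 + 3.93
= 289.53 mOsm/kg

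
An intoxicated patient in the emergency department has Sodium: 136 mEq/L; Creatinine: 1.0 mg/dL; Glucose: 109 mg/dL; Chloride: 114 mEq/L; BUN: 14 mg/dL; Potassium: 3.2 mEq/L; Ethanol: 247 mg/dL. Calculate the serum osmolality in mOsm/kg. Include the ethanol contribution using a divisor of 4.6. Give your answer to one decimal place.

336.8 mOsm/kg

Calculated osmolality = 2·Na + glucose/18 + BUN/2.8 + ethanol/4.6
= 2·136 + 109/18 + 14/2.8 + 247/4.6
= 272 + 6.06 + 5 + 53.70
= 336.76 mOsm/kg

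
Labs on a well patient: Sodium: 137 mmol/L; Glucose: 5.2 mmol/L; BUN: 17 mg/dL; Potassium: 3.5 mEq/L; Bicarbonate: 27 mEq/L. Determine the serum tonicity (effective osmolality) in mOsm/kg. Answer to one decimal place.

279.2 mOsm/kg

Effective osmolality excludes urea (freely permeant across cell membranes):
2·Na + glucose
= 2·137 + 5.2
= 274 + 5.2
= 279.2 mOsm/kg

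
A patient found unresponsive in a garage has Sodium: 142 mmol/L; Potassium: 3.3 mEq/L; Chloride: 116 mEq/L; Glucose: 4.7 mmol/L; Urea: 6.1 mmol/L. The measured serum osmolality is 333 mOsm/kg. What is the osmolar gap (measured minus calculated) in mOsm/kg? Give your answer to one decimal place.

Calculated osmolality = 2·Na + glucose + urea
= 2·142 + 4.7 + 6.1
= 284 + 4.70 + 6.10
= 294.8 mOsm/kg ≈ 294.8 mOsm/kg
Osmolar gap = measured − calculated = 333 − 294.8 = 38.2 mOsm/kg

38.2 mOsm/kg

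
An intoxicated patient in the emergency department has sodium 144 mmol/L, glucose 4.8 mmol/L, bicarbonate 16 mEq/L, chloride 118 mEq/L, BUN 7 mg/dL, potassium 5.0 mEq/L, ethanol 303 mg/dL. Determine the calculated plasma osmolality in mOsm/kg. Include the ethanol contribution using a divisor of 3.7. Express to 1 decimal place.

Calculated osmolality = 2·Na + glucose + BUN/2.8 + ethanol/3.7
= 2·144 + 4.8 + 7/2.8 + 303/3.7
= 288 + 4.80 + 2.50 + 81.89
= 377.19 mOsm/kg

377.2 mOsm/kg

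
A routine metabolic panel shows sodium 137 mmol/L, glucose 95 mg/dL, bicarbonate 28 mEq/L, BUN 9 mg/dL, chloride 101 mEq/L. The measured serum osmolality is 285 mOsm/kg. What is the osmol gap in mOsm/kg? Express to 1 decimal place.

Calculated osmolality = 2·Na + glucose/18 + BUN/2.8
= 2·137 + 95/18 + 9/2.8
= 274 + 5.28 + 3.21
= 282.49 mOsm/kg ≈ 282.5 mOsm/kg
Osmolar gap = measured − calculated = 285 − 282.5 = 2.5 mOsm/kg

2.5 mOsm/kg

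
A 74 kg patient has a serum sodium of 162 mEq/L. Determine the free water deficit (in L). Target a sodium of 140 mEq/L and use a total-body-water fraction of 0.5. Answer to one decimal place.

5.8 L

TBW = 0.5 · 74 = 37 L
Free water deficit = TBW · (Na/140 − 1)
= 37 · (162/140 − 1)
= 37 · 0.1571
= 5.81 L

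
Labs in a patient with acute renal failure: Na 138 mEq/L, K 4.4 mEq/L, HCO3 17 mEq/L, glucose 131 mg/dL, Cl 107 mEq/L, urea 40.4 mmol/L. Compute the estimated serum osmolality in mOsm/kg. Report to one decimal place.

Calculated osmolality = 2·Na + glucose/18 + urea
= 2·138 + 131/18 + 40.4
= 276 + 7.28 + 40.40
= 323.68 mOsm/kg

323.7 mOsm/kg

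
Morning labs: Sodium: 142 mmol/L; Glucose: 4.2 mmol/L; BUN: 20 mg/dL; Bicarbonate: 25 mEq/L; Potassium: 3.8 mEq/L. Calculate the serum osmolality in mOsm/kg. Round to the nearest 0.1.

Calculated osmolality = 2·Na + glucose + BUN/2.8
= 2·142 + 4.2 + 20/2.8
= 284 + 4.20 + 7.14
= 295.34 mOsm/kg

295.3 mOsm/kg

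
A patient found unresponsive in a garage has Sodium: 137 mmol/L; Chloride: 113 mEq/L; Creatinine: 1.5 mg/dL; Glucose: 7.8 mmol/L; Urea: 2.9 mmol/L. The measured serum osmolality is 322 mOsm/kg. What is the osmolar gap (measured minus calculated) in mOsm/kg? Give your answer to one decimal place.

Calculated osmolality = 2·Na + glucose + urea
= 2·137 + 7.8 + 2.9
= 274 + 7.80 + 2.90
= 284.7 mOsm/kg ≈ 284.7 mOsm/kg
Osmolar gap = measured − calculated = 322 − 284.7 = 37.3 mOsm/kg

37.3 mOsm/kg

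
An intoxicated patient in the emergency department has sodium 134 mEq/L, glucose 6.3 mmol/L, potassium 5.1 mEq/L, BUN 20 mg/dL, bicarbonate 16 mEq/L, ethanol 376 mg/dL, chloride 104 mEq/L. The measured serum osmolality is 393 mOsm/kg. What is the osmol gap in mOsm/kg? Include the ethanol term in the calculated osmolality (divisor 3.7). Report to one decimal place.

Calculated osmolality = 2·Na + glucose + BUN/2.8 + ethanol/3.7
= 2·134 + 6.3 + 20/2.8 + 376/3.7
= 268 + 6.30 + 7.14 + 101.62
= 383.06 mOsm/kg ≈ 383.1 mOsm/kg
Osmolar gap = measured − calculated = 393 − 383.1 = 9.9 mOsm/kg

9.9 mOsm/kg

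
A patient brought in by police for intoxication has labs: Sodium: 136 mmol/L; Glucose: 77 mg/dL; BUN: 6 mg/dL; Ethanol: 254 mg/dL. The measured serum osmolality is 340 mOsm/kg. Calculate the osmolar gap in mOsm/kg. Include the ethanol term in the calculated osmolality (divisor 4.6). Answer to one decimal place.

Calculated osmolality = 2·Na + glucose/18 + BUN/2.8 + ethanol/4.6
= 2·136 + 77/18 + 6/2.8 + 254/4.6
= 272 + 4.28 + 2.14 + 55.22
= 333.64 mOsm/kg ≈ 333.6 mOsm/kg
Osmolar gap = measured − calculated = 340 − 333.6 = 6.4 mOsm/kg

6.4 mOsm/kg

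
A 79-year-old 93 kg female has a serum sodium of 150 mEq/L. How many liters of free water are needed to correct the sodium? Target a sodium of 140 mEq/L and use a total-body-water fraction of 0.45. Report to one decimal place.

TBW = 0.45 · 93 = 41.85 L
Free water deficit = TBW · (Na/140 − 1)
= 41.85 · (150/140 − 1)
= 41.85 · 0.0714
= 2.99 L

3.0 L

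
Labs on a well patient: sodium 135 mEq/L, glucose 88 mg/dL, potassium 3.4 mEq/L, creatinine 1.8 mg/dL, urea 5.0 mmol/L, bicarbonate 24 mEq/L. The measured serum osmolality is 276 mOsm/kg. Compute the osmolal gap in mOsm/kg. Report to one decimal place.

Calculated osmolality = 2·Na + glucose/18 + urea
= 2·135 + 88/18 + 5
= 270 + 4.89 + 5
= 279.89 mOsm/kg ≈ 279.9 mOsm/kg
Osmolar gap = measured − calculated = 276 − 279.9 = -3.9 mOsm/kg

-3.9 mOsm/kg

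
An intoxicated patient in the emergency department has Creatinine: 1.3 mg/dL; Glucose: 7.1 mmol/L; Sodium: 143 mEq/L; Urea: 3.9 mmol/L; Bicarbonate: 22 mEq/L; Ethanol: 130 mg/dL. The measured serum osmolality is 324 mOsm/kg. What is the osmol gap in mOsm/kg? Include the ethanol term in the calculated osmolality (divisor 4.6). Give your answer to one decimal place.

-1.3 mOsm/kg

Calculated osmolality = 2·Na + glucose + urea + ethanol/4.6
= 2·143 + 7.1 + 3.9 + 130/4.6
= 286 + 7.10 + 3.90 + 28.26
= 325.26 mOsm/kg ≈ 325.3 mOsm/kg
Osmolar gap = measured − calculated = 324 − 325.3 = -1.3 mOsm/kg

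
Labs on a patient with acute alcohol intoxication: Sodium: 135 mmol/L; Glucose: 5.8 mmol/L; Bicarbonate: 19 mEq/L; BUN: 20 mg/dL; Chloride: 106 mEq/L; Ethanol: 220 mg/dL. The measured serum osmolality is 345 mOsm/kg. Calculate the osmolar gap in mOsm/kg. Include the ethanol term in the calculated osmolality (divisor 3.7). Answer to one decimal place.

Calculated osmolality = 2·Na + glucose + BUN/2.8 + ethanol/3.7
= 2·135 + 5.8 + 20/2.8 + 220/3.7
= 270 + 5.80 + 7.14 + 59.46
= 342.4 mOsm/kg ≈ 342.4 mOsm/kg
Osmolar gap = measured − calculated = 345 − 342.4 = 2.6 mOsm/kg

2.6 mOsm/kg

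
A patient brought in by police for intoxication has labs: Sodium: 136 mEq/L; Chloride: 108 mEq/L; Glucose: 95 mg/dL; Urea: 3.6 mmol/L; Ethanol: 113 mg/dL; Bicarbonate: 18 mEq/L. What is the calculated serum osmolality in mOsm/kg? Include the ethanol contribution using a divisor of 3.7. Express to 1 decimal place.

311.4 mOsm/kg

Calculated osmolality = 2·Na + glucose/18 + urea + ethanol/3.7
= 2·136 + 95/18 + 3.6 + 113/3.7
= 272 + 5.28 + 3.60 + 30.54
= 311.42 mOsm/kg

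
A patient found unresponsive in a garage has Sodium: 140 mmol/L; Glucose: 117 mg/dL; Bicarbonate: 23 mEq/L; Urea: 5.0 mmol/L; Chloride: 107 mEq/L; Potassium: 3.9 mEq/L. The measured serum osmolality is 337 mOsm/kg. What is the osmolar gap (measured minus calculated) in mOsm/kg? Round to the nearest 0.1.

Calculated osmolality = 2·Na + glucose/18 + urea
= 2·140 + 117/18 + 5
= 280 + 6.50 + 5
= 291.5 mOsm/kg ≈ 291.5 mOsm/kg
Osmolar gap = measured − calculated = 337 − 291.5 = 45.5 mOsm/kg

45.5 mOsm/kg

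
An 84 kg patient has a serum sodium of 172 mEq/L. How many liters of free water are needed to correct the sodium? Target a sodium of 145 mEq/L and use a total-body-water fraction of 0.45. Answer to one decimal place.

7.0 L

TBW = 0.45 · 84 = 37.8 L
Free water deficit = TBW · (Na/145 − 1)
= 37.8 · (172/145 − 1)
= 37.8 · 0.1862
= 7.04 L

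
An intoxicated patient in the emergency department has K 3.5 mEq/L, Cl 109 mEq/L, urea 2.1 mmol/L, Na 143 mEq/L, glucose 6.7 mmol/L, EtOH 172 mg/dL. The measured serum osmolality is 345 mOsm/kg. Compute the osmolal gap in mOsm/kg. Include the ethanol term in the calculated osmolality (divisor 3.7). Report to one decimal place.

Calculated osmolality = 2·Na + glucose + urea + ethanol/3.7
= 2·143 + 6.7 + 2.1 + 172/3.7
= 286 + 6.70 + 2.10 + 46.49
= 341.29 mOsm/kg ≈ 341.3 mOsm/kg
Osmolar gap = measured − calculated = 345 − 341.3 = 3.7 mOsm/kg

3.7 mOsm/kg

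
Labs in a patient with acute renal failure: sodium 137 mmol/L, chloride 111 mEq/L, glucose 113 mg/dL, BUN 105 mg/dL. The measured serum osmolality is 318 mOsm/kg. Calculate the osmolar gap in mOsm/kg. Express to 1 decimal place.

Calculated osmolality = 2·Na + glucose/18 + BUN/2.8
= 2·137 + 113/18 + 105/2.8
= 274 + 6.28 + 37.50
= 317.78 mOsm/kg ≈ 317.8 mOsm/kg
Osmolar gap = measured − calculated = 318 − 317.8 = 0.2 mOsm/kg

0.2 mOsm/kg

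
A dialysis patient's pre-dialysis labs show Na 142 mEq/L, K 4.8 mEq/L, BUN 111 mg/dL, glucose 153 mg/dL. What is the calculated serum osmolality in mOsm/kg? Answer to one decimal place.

332.1 mOsm/kg

Calculated osmolality = 2·Na + glucose/18 + BUN/2.8
= 2·142 + 153/18 + 111/2.8
= 284 + 8.50 + 39.64
= 332.14 mOsm/kg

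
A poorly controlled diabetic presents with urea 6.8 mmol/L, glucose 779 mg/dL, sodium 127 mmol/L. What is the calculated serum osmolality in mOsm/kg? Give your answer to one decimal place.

Calculated osmolality = 2·Na + glucose/18 + urea
= 2·127 + 779/18 + 6.8
= 254 + 43.28 + 6.80
= 304.08 mOsm/kg

304.1 mOsm/kg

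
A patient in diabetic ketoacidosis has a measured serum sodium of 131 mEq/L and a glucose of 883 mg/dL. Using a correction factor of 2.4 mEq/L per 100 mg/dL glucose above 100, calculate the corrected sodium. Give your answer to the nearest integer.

150 mEq/L

Corrected Na = measured Na + 2.4 · (glucose − 100)/100
= 131 + 2.4 · (883 − 100)/100
= 131 + 18.8
= 149.8 mEq/L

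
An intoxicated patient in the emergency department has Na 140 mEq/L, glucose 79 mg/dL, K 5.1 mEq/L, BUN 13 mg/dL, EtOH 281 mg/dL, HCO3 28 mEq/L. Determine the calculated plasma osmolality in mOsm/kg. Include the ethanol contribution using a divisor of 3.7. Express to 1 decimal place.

Calculated osmolality = 2·Na + glucose/18 + BUN/2.8 + ethanol/3.7
= 2·140 + 79/18 + 13/2.8 + 281/3.7
= 280 + 4.39 + 4.64 + 75.95
= 364.98 mOsm/kg

365.0 mOsm/kg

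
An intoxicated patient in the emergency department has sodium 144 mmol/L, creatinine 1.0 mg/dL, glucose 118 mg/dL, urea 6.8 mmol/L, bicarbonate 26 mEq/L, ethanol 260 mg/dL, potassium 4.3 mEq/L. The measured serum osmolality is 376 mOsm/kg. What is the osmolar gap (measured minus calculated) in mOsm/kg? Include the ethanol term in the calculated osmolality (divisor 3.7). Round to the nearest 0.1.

4.4 mOsm/kg

Calculated osmolality = 2·Na + glucose/18 + urea + ethanol/3.7
= 2·144 + 118/18 + 6.8 + 260/3.7
= 288 + 6.56 + 6.80 + 70.27
= 371.63 mOsm/kg ≈ 371.6 mOsm/kg
Osmolar gap = measured − calculated = 376 − 371.6 = 4.4 mOsm/kg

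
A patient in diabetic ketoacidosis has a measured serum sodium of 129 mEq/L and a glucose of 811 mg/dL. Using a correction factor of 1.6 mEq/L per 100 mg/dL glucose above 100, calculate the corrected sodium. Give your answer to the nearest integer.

Corrected Na = measured Na + 1.6 · (glucose − 100)/100
= 129 + 1.6 · (811 − 100)/100
= 129 + 11.4
= 140.4 mEq/L

140 mEq/L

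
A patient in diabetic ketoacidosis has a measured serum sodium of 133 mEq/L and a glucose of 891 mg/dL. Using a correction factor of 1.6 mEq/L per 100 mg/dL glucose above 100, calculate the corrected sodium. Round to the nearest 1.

146 mEq/L

Corrected Na = measured Na + 1.6 · (glucose − 100)/100
= 133 + 1.6 · (891 − 100)/100
= 133 + 12.7
= 145.7 mEq/L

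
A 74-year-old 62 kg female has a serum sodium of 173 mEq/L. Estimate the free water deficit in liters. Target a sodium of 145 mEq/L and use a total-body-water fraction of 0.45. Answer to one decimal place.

5.4 L

TBW = 0.45 · 62 = 27.9 L
Free water deficit = TBW · (Na/145 − 1)
= 27.9 · (173/145 − 1)
= 27.9 · 0.1931
= 5.39 L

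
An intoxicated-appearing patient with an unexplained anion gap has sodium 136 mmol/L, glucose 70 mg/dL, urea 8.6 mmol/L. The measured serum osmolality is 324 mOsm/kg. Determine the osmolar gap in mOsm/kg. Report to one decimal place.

39.5 mOsm/kg

Calculated osmolality = 2·Na + glucose/18 + urea
= 2·136 + 70/18 + 8.6
= 272 + 3.89 + 8.60
= 284.49 mOsm/kg ≈ 284.5 mOsm/kg
Osmolar gap = measured − calculated = 324 − 284.5 = 39.5 mOsm/kg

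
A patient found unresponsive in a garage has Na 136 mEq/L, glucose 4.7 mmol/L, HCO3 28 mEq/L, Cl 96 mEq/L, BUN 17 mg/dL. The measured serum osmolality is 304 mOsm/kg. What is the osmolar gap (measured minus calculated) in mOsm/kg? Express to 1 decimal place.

Calculated osmolality = 2·Na + glucose + BUN/2.8
= 2·136 + 4.7 + 17/2.8
= 272 + 4.70 + 6.07
= 282.77 mOsm/kg ≈ 282.8 mOsm/kg
Osmolar gap = measured − calculated = 304 − 282.8 = 21.2 mOsm/kg

21.2 mOsm/kg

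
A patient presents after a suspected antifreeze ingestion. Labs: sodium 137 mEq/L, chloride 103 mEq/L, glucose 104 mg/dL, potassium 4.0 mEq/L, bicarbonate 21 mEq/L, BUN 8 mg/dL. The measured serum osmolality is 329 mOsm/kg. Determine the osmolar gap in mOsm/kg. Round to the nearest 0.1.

46.4 mOsm/kg

Calculated osmolality = 2·Na + glucose/18 + BUN/2.8
= 2·137 + 104/18 + 8/2.8
= 274 + 5.78 + 2.86
= 282.64 mOsm/kg ≈ 282.6 mOsm/kg
Osmolar gap = measured − calculated = 329 − 282.6 = 46.4 mOsm/kg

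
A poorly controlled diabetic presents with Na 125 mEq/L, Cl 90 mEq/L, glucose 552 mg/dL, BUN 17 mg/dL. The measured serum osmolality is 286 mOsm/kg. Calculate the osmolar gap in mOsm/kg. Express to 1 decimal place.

Calculated osmolality = 2·Na + glucose/18 + BUN/2.8
= 2·125 + 552/18 + 17/2.8
= 250 + 30.67 + 6.07
= 286.74 mOsm/kg ≈ 286.7 mOsm/kg
Osmolar gap = measured − calculated = 286 − 286.7 = -0.7 mOsm/kg

-0.7 mOsm/kg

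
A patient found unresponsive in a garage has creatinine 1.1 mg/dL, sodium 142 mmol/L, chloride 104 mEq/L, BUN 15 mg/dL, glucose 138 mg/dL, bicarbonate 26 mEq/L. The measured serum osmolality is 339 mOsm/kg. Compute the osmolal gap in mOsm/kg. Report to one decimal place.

42.0 mOsm/kg

Calculated osmolality = 2·Na + glucose/18 + BUN/2.8
= 2·142 + 138/18 + 15/2.8
= 284 + 7.67 + 5.36
= 297.03 mOsm/kg ≈ 297.0 mOsm/kg
Osmolar gap = measured − calculated = 339 − 297.0 = 42.0 mOsm/kg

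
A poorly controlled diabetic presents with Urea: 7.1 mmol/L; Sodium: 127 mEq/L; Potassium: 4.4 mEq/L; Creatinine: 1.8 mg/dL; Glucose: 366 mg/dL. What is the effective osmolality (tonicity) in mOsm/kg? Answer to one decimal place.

274.3 mOsm/kg

Effective osmolality excludes urea (freely permeant across cell membranes):
2·Na + glucose/18
= 2·127 + 366/18
= 254 + 20.33
= 274.33 mOsm/kg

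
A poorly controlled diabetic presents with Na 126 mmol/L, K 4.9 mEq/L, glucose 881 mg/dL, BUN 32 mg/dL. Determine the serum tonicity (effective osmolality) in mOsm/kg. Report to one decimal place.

Effective osmolality excludes urea (freely permeant across cell membranes):
2·Na + glucose/18
= 2·126 + 881/18
= 252 + 48.94
= 300.94 mOsm/kg

300.9 mOsm/kg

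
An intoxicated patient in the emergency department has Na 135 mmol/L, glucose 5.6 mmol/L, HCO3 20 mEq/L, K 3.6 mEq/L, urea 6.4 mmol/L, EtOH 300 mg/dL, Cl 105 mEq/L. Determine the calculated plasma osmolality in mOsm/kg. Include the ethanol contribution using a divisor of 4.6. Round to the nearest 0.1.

347.2 mOsm/kg

Calculated osmolality = 2·Na + glucose + urea + ethanol/4.6
= 2·135 + 5.6 + 6.4 + 300/4.6
= 270 + 5.60 + 6.40 + 65.22
= 347.22 mOsm/kg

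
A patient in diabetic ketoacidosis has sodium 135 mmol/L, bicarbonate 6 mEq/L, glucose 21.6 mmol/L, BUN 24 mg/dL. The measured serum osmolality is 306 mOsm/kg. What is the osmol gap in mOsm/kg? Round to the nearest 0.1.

Calculated osmolality = 2·Na + glucose + BUN/2.8
= 2·135 + 21.6 + 24/2.8
= 270 + 21.60 + 8.57
= 300.17 mOsm/kg ≈ 300.2 mOsm/kg
Osmolar gap = measured − calculated = 306 − 300.2 = 5.8 mOsm/kg

5.8 mOsm/kg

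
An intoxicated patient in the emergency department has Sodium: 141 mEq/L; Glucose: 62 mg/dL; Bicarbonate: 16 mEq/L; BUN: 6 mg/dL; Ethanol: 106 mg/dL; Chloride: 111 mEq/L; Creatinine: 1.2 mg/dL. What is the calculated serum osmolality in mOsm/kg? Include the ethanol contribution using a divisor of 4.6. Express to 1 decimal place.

Calculated osmolality = 2·Na + glucose/18 + BUN/2.8 + ethanol/4.6
= 2·141 + 62/18 + 6/2.8 + 106/4.6
= 282 + 3.44 + 2.14 + 23.04
= 310.62 mOsm/kg

310.6 mOsm/kg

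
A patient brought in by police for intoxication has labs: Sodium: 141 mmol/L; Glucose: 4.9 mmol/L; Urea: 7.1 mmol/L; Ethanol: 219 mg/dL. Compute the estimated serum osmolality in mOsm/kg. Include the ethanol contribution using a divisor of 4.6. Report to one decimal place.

341.6 mOsm/kg

Calculated osmolality = 2·Na + glucose + urea + ethanol/4.6
= 2·141 + 4.9 + 7.1 + 219/4.6
= 282 + 4.90 + 7.10 + 47.61
= 341.61 mOsm/kg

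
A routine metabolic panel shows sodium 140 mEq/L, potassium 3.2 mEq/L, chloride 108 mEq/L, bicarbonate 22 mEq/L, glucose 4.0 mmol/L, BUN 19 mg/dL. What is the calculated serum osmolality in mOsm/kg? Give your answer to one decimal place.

Calculated osmolality = 2·Na + glucose + BUN/2.8
= 2·140 + 4 + 19/2.8
= 280 + 4 + 6.79
= 290.79 mOsm/kg

290.8 mOsm/kg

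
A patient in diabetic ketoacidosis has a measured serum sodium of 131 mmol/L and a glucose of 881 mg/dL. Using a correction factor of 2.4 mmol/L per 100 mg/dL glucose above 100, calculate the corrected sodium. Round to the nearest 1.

Corrected Na = measured Na + 2.4 · (glucose − 100)/100
= 131 + 2.4 · (881 − 100)/100
= 131 + 18.7
= 149.7 mmol/L

150 mmol/L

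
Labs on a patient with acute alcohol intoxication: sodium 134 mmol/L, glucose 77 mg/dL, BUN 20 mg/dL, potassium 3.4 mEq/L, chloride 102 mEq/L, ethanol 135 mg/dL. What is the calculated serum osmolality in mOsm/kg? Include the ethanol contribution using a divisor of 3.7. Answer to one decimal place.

Calculated osmolality = 2·Na + glucose/18 + BUN/2.8 + ethanol/3.7
= 2·134 + 77/18 + 20/2.8 + 135/3.7
= 268 + 4.28 + 7.14 + 36.49
= 315.91 mOsm/kg

315.9 mOsm/kg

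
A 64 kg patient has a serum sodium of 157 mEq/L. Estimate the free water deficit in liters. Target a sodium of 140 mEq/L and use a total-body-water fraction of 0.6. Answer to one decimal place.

4.7 L

TBW = 0.6 · 64 = 38.4 L
Free water deficit = TBW · (Na/140 − 1)
= 38.4 · (157/140 − 1)
= 38.4 · 0.1214
= 4.66 L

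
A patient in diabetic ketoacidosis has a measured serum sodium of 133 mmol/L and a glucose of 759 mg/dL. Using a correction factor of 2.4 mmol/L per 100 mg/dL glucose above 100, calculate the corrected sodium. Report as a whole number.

Corrected Na = measured Na + 2.4 · (glucose − 100)/100
= 133 + 2.4 · (759 − 100)/100
= 133 + 15.8
= 148.8 mmol/L

149 mmol/L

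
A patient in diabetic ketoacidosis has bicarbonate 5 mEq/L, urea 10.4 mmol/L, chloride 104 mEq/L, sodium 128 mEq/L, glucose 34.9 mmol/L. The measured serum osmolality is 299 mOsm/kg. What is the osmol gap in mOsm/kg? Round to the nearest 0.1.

Calculated osmolality = 2·Na + glucose + urea
= 2·128 + 34.9 + 10.4
= 256 + 34.90 + 10.40
= 301.3 mOsm/kg ≈ 301.3 mOsm/kg
Osmolar gap = measured − calculated = 299 − 301.3 = -2.3 mOsm/kg

-2.3 mOsm/kg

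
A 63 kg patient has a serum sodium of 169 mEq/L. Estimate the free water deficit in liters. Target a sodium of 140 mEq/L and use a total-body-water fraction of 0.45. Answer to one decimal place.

5.9 L

TBW = 0.45 · 63 = 28.35 L
Free water deficit = TBW · (Na/140 − 1)
= 28.35 · (169/140 − 1)
= 28.35 · 0.2071
= 5.87 L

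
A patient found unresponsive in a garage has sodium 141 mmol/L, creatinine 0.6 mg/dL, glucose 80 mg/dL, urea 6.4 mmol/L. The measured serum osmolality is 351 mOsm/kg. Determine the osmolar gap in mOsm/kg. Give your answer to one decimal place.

Calculated osmolality = 2·Na + glucose/18 + urea
= 2·141 + 80/18 + 6.4
= 282 + 4.44 + 6.40
= 292.84 mOsm/kg ≈ 292.8 mOsm/kg
Osmolar gap = measured − calculated = 351 − 292.8 = 58.2 mOsm/kg

58.2 mOsm/kg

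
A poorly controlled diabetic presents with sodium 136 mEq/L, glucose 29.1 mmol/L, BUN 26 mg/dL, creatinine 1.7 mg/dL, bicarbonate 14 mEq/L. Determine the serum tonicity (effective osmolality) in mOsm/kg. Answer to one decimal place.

301.1 mOsm/kg

Effective osmolality excludes urea (freely permeant across cell membranes):
2·Na + glucose
= 2·136 + 29.1
= 272 + 29.1
= 301.1 mOsm/kg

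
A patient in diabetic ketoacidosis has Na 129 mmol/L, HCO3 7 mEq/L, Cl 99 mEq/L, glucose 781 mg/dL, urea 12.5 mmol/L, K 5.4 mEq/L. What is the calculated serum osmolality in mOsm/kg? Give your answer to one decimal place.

Calculated osmolality = 2·Na + glucose/18 + urea
= 2·129 + 781/18 + 12.5
= 258 + 43.39 + 12.50
= 313.89 mOsm/kg

313.9 mOsm/kg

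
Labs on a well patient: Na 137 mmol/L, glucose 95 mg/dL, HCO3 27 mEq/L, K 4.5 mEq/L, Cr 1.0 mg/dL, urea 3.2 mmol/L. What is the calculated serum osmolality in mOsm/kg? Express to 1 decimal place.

Calculated osmolality = 2·Na + glucose/18 + urea
= 2·137 + 95/18 + 3.2
= 274 + 5.28 + 3.20
= 282.48 mOsm/kg

282.5 mOsm/kg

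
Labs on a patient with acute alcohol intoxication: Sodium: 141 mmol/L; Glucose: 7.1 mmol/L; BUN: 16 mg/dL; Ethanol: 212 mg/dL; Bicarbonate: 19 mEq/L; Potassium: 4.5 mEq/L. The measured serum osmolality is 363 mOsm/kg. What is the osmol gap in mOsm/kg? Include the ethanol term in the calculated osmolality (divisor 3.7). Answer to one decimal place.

10.9 mOsm/kg

Calculated osmolality = 2·Na + glucose + BUN/2.8 + ethanol/3.7
= 2·141 + 7.1 + 16/2.8 + 212/3.7
= 282 + 7.10 + 5.71 + 57.30
= 352.11 mOsm/kg ≈ 352.1 mOsm/kg
Osmolar gap = measured − calculated = 363 − 352.1 = 10.9 mOsm/kg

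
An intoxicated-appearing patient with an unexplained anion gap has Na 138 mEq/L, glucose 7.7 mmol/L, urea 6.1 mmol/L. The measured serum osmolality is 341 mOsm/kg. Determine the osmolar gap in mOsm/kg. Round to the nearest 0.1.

Calculated osmolality = 2·Na + glucose + urea
= 2·138 + 7.7 + 6.1
= 276 + 7.70 + 6.10
= 289.8 mOsm/kg ≈ 289.8 mOsm/kg
Osmolar gap = measured − calculated = 341 − 289.8 = 51.2 mOsm/kg

51.2 mOsm/kg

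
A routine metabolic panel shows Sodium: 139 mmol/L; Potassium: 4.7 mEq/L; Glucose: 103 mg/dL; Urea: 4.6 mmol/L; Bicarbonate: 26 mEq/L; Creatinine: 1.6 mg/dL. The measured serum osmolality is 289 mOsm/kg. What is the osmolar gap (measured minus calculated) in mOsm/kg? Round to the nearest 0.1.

0.7 mOsm/kg

Calculated osmolality = 2·Na + glucose/18 + urea
= 2·139 + 103/18 + 4.6
= 278 + 5.72 + 4.60
= 288.32 mOsm/kg ≈ 288.3 mOsm/kg
Osmolar gap = measured − calculated = 289 − 288.3 = 0.7 mOsm/kg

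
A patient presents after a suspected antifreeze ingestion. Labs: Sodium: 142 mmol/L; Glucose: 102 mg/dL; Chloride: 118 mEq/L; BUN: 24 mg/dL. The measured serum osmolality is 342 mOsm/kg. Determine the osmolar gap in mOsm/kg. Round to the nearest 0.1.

43.8 mOsm/kg

Calculated osmolality = 2·Na + glucose/18 + BUN/2.8
= 2·142 + 102/18 + 24/2.8
= 284 + 5.67 + 8.57
= 298.24 mOsm/kg ≈ 298.2 mOsm/kg
Osmolar gap = measured − calculated = 342 − 298.2 = 43.8 mOsm/kg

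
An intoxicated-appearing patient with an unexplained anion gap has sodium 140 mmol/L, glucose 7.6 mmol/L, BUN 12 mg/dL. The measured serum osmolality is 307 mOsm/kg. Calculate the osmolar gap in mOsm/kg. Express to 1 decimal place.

15.1 mOsm/kg

Calculated osmolality = 2·Na + glucose + BUN/2.8
= 2·140 + 7.6 + 12/2.8
= 280 + 7.60 + 4.29
= 291.89 mOsm/kg ≈ 291.9 mOsm/kg
Osmolar gap = measured − calculated = 307 − 291.9 = 15.1 mOsm/kg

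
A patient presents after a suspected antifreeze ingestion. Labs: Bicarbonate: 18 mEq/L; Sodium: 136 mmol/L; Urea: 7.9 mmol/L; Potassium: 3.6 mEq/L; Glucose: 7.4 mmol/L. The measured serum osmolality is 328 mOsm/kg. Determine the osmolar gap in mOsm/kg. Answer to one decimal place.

Calculated osmolality = 2·Na + glucose + urea
= 2·136 + 7.4 + 7.9
= 272 + 7.40 + 7.90
= 287.3 mOsm/kg ≈ 287.3 mOsm/kg
Osmolar gap = measured − calculated = 328 − 287.3 = 40.7 mOsm/kg

40.7 mOsm/kg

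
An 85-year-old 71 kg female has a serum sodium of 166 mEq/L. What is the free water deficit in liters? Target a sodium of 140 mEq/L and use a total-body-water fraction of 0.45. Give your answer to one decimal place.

TBW = 0.45 · 71 = 31.95 L
Free water deficit = TBW · (Na/140 − 1)
= 31.95 · (166/140 − 1)
= 31.95 · 0.1857
= 5.93 L

5.9 L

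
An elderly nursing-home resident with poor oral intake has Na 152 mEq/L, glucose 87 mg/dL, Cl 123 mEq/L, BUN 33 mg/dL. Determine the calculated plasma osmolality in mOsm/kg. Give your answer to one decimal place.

Calculated osmolality = 2·Na + glucose/18 + BUN/2.8
= 2·152 + 87/18 + 33/2.8
= 304 + 4.83 + 11.79
= 320.62 mOsm/kg

320.6 mOsm/kg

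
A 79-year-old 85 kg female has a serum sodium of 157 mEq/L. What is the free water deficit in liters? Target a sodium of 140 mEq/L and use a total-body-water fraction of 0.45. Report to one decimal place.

4.6 L

TBW = 0.45 · 85 = 38.25 L
Free water deficit = TBW · (Na/140 − 1)
= 38.25 · (157/140 − 1)
= 38.25 · 0.1214
= 4.64 L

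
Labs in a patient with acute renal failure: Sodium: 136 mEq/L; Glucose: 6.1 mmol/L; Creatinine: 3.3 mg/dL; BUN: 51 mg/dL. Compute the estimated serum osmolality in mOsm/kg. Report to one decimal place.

Calculated osmolality = 2·Na + glucose + BUN/2.8
= 2·136 + 6.1 + 51/2.8
= 272 + 6.10 + 18.21
= 296.31 mOsm/kg

296.3 mOsm/kg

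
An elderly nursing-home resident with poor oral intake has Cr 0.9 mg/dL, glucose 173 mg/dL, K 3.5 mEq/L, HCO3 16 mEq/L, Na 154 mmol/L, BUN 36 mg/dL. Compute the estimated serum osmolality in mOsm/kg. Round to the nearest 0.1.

Calculated osmolality = 2·Na + glucose/18 + BUN/2.8
= 2·154 + 173/18 + 36/2.8
= 308 + 9.61 + 12.86
= 330.47 mOsm/kg

330.5 mOsm/kg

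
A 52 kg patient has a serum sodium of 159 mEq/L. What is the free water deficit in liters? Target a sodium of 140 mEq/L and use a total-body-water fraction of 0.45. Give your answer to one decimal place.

TBW = 0.45 · 52 = 23.4 L
Free water deficit = TBW · (Na/140 − 1)
= 23.4 · (159/140 − 1)
= 23.4 · 0.1357
= 3.18 L

3.2 L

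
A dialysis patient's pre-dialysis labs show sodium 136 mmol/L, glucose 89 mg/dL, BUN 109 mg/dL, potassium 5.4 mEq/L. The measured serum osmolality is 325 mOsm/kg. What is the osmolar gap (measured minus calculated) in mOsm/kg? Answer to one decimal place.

9.1 mOsm/kg

Calculated osmolality = 2·Na + glucose/18 + BUN/2.8
= 2·136 + 89/18 + 109/2.8
= 272 + 4.94 + 38.93
= 315.87 mOsm/kg ≈ 315.9 mOsm/kg
Osmolar gap = measured − calculated = 325 − 315.9 = 9.1 mOsm/kg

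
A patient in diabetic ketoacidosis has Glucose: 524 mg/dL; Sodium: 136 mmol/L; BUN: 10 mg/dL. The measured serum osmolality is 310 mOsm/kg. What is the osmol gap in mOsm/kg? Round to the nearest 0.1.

5.3 mOsm/kg

Calculated osmolality = 2·Na + glucose/18 + BUN/2.8
= 2·136 + 524/18 + 10/2.8
= 272 + 29.11 + 3.57
= 304.68 mOsm/kg ≈ 304.7 mOsm/kg
Osmolar gap = measured − calculated = 310 − 304.7 = 5.3 mOsm/kg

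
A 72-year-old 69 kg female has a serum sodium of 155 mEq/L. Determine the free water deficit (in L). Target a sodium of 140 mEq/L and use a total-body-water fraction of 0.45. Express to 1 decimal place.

TBW = 0.45 · 69 = 31.05 L
Free water deficit = TBW · (Na/140 − 1)
= 31.05 · (155/140 − 1)
= 31.05 · 0.1071
= 3.33 L

3.3 L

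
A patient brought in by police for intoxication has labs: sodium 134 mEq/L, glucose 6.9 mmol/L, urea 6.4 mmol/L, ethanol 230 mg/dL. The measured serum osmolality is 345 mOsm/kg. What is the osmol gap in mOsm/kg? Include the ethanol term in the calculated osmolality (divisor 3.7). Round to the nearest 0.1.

Calculated osmolality = 2·Na + glucose + urea + ethanol/3.7
= 2·134 + 6.9 + 6.4 + 230/3.7
= 268 + 6.90 + 6.40 + 62.16
= 343.46 mOsm/kg ≈ 343.5 mOsm/kg
Osmolar gap = measured − calculated = 345 − 343.5 = 1.5 mOsm/kg

1.5 mOsm/kg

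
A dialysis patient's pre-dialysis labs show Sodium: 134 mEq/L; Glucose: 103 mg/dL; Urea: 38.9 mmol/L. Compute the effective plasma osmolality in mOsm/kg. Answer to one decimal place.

Effective osmolality excludes urea (freely permeant across cell membranes):
2·Na + glucose/18
= 2·134 + 103/18
= 268 + 5.72
= 273.72 mOsm/kg

273.7 mOsm/kg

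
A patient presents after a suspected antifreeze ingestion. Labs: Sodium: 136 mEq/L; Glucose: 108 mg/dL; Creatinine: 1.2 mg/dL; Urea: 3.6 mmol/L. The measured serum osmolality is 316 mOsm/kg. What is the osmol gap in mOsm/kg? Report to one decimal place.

34.4 mOsm/kg

Calculated osmolality = 2·Na + glucose/18 + urea
= 2·136 + 108/18 + 3.6
= 272 + 6 + 3.60
= 281.6 mOsm/kg ≈ 281.6 mOsm/kg
Osmolar gap = measured − calculated = 316 − 281.6 = 34.4 mOsm/kg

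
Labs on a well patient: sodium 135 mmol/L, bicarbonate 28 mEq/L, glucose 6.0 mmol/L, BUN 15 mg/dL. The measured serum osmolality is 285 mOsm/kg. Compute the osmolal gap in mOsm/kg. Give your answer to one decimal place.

Calculated osmolality = 2·Na + glucose + BUN/2.8
= 2·135 + 6 + 15/2.8
= 270 + 6 + 5.36
= 281.36 mOsm/kg ≈ 281.4 mOsm/kg
Osmolar gap = measured − calculated = 285 − 281.4 = 3.6 mOsm/kg

3.6 mOsm/kg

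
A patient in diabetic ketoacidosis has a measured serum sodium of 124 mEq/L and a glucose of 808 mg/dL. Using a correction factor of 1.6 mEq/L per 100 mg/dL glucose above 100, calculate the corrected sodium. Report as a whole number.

135 mEq/L

Corrected Na = measured Na + 1.6 · (glucose − 100)/100
= 124 + 1.6 · (808 − 100)/100
= 124 + 11.3
= 135.3 mEq/L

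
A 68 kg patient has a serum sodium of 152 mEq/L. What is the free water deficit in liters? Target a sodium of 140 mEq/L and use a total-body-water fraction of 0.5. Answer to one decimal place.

2.9 L

TBW = 0.5 · 68 = 34 L
Free water deficit = TBW · (Na/140 − 1)
= 34 · (152/140 − 1)
= 34 · 0.0857
= 2.91 L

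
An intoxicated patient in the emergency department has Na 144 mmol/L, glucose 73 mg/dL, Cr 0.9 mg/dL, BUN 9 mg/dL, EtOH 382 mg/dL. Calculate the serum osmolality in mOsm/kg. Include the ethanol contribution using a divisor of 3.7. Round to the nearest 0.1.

398.5 mOsm/kg

Calculated osmolality = 2·Na + glucose/18 + BUN/2.8 + ethanol/3.7
= 2·144 + 73/18 + 9/2.8 + 382/3.7
= 288 + 4.06 + 3.21 + 103.24
= 398.51 mOsm/kg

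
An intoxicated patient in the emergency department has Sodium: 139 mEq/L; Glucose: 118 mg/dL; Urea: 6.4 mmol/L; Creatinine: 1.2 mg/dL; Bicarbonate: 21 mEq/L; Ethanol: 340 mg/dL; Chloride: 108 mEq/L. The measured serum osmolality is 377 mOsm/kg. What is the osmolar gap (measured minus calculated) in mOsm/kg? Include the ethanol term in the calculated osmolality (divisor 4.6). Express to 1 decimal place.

12.1 mOsm/kg

Calculated osmolality = 2·Na + glucose/18 + urea + ethanol/4.6
= 2·139 + 118/18 + 6.4 + 340/4.6
= 278 + 6.56 + 6.40 + 73.91
= 364.87 mOsm/kg ≈ 364.9 mOsm/kg
Osmolar gap = measured − calculated = 377 − 364.9 = 12.1 mOsm/kg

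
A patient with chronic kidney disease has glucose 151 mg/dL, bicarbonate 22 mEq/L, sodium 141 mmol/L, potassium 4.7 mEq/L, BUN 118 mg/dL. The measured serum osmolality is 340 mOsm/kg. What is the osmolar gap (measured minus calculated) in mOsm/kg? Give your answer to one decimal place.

Calculated osmolality = 2·Na + glucose/18 + BUN/2.8
= 2·141 + 151/18 + 118/2.8
= 282 + 8.39 + 42.14
= 332.53 mOsm/kg ≈ 332.5 mOsm/kg
Osmolar gap = measured − calculated = 340 − 332.5 = 7.5 mOsm/kg

7.5 mOsm/kg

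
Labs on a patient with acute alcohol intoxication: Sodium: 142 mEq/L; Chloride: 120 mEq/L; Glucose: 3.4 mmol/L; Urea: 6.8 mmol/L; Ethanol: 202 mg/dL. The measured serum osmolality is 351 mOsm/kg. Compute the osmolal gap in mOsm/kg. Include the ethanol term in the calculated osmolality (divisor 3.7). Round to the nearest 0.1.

2.2 mOsm/kg

Calculated osmolality = 2·Na + glucose + urea + ethanol/3.7
= 2·142 + 3.4 + 6.8 + 202/3.7
= 284 + 3.40 + 6.80 + 54.59
= 348.79 mOsm/kg ≈ 348.8 mOsm/kg
Osmolar gap = measured − calculated = 351 − 348.8 = 2.2 mOsm/kg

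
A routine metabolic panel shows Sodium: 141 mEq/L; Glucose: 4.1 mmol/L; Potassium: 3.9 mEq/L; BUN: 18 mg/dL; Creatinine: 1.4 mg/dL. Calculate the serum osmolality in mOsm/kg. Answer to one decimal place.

292.5 mOsm/kg

Calculated osmolality = 2·Na + glucose + BUN/2.8
= 2·141 + 4.1 + 18/2.8
= 282 + 4.10 + 6.43
= 292.53 mOsm/kg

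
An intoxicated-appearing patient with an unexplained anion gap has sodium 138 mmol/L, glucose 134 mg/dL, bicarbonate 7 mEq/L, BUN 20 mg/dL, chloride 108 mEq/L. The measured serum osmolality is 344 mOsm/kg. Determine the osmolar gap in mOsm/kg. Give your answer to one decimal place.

53.4 mOsm/kg

Calculated osmolality = 2·Na + glucose/18 + BUN/2.8
= 2·138 + 134/18 + 20/2.8
= 276 + 7.44 + 7.14
= 290.58 mOsm/kg ≈ 290.6 mOsm/kg
Osmolar gap = measured − calculated = 344 − 290.6 = 53.4 mOsm/kg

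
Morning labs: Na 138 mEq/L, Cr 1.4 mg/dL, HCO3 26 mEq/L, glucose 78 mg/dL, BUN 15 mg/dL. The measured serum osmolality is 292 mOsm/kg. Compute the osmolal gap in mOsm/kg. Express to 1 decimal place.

6.3 mOsm/kg

Calculated osmolality = 2·Na + glucose/18 + BUN/2.8
= 2·138 + 78/18 + 15/2.8
= 276 + 4.33 + 5.36
= 285.69 mOsm/kg ≈ 285.7 mOsm/kg
Osmolar gap = measured − calculated = 292 − 285.7 = 6.3 mOsm/kg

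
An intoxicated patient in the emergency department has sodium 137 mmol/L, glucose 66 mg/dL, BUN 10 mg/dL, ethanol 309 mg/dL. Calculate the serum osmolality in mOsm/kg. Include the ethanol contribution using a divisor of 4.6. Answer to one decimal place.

348.4 mOsm/kg

Calculated osmolality = 2·Na + glucose/18 + BUN/2.8 + ethanol/4.6
= 2·137 + 66/18 + 10/2.8 + 309/4.6
= 274 + 3.67 + 3.57 + 67.17
= 348.41 mOsm/kg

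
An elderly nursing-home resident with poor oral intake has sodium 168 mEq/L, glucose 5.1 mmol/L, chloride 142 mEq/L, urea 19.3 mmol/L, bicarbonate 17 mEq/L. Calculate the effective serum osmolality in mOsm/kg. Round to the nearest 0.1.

Effective osmolality excludes urea (freely permeant across cell membranes):
2·Na + glucose
= 2·168 + 5.1
= 336 + 5.1
= 341.1 mOsm/kg

341.1 mOsm/kg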